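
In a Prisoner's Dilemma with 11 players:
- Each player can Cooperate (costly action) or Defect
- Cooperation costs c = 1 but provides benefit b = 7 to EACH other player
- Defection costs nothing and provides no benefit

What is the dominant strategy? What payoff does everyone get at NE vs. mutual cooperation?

Dominant: Defect; NE payoff = 0; Coop payoff = 69

Work:
Defect dominates (saves cost c = 1, benefit to others is external)
NE: All defect → everyone gets 0
If all cooperate: each receives (10)×7 - 1 = 69
Social dilemma: 69 > 0 but NE gives 0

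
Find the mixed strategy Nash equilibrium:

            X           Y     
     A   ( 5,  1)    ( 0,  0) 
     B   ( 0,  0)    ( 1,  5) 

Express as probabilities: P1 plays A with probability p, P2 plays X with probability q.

p = 0.8333, q = 0.1667

Work:
Find probabilities that make opponent indifferent:
P2 chooses q to make P1 indifferent between A and B
P1 chooses p to make P2 indifferent between X and Y
Mixed NE: P1 plays (A: 0.8333, B: 0.1667), P2 plays (X: 0.1667, Y: 0.8333)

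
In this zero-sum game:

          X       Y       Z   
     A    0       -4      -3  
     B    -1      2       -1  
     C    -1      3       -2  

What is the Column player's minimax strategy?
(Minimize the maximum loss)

Column should play Z, value = -1

Work:
Column player minimizes Row's maximum payoff:
Column X: max payoff to Row = 0
Column Y: max payoff to Row = 3
Column Z: max payoff to Row = -1
Minimum is -1, achieved by column Z.
Minimax strategy: Z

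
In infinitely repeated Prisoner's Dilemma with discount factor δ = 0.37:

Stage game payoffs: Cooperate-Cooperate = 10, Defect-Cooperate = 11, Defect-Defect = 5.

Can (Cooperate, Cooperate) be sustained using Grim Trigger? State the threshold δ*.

δ* = 0.1667; since δ = 0.37 ≥ 0.1667, cooperation can be sustained

Work:
For Grim Trigger:
Cooperate forever: 10/(1-δ)
Defect then punished: 11 + 5·δ/(1-δ)
Need: 10/(1-δ) ≥ 11 + 5·δ/(1-δ)
Solving: δ ≥ (T-R)/(T-P) = (11-10)/(11-5) = 0.1667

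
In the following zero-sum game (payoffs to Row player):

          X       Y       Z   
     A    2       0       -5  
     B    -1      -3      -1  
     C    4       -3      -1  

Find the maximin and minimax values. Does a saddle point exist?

Maximin = -3, Minimax = -1, Saddle: False

Work:
Row minimums: [-5, -3, -3] → maximin = -3
Column maximums: [4, 0, -1] → minimax = -1
No saddle point (maximin ≠ minimax). Mixed strategy needed.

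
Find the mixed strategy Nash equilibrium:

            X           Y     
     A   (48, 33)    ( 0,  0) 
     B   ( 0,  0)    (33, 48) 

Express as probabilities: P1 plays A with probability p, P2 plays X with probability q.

p = 0.5926, q = 0.4074

Work:
Find probabilities that make opponent indifferent:
P2 chooses q to make P1 indifferent between A and B
P1 chooses p to make P2 indifferent between X and Y
Mixed NE: P1 plays (A: 0.5926, B: 0.4074), P2 plays (X: 0.4074, Y: 0.5926)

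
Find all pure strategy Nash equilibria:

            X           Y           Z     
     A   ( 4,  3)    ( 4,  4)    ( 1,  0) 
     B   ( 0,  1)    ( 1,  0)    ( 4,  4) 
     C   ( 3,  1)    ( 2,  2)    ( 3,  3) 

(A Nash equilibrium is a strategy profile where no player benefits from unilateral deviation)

Nash equilibrium: (A, Y), (B, Z)

Work:
Best responses:
  P1 vs X: payoffs [4, 0, 3] → best response A (payoff 4)
  P1 vs Y: payoffs [4, 1, 2] → best response A (payoff 4)
  P1 vs Z: payoffs [1, 4, 3] → best response B (payoff 4)
  P2 vs A: payoffs [3, 4, 0] → best response Y (payoff 4)
  P2 vs B: payoffs [1, 0, 4] → best response Z (payoff 4)
  P2 vs C: payoffs [1, 2, 3] → best response Z (payoff 3)
Mutual best responses: (A,Y), (B,Z) → Nash equilibria.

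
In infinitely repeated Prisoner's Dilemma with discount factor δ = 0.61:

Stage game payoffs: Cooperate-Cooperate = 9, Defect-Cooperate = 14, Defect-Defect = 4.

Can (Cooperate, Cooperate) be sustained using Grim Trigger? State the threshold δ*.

δ* = 0.5; since δ = 0.61 ≥ 0.5, cooperation can be sustained

Work:
For Grim Trigger:
Cooperate forever: 9/(1-δ)
Defect then punished: 14 + 4·δ/(1-δ)
Need: 9/(1-δ) ≥ 14 + 4·δ/(1-δ)
Solving: δ ≥ (T-R)/(T-P) = (14-9)/(14-4) = 0.5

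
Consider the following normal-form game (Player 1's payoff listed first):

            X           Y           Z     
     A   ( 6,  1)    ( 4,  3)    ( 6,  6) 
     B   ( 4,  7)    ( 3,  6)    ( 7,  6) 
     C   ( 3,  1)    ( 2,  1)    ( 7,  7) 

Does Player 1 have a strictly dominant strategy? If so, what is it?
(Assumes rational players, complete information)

No strictly dominant strategy exists for Player 1

Work:
A strategy strictly dominates another if it gives a strictly higher payoff against every opponent action. Compare each pair of P1's strategies column-by-column:
  A vs B: [6 vs 4, 4 vs 3, 6 vs 7] → A does not strictly dominate B (column Z: 6 ≤ 7)
  A vs C: [6 vs 3, 4 vs 2, 6 vs 7] → A does not strictly dominate C (column Z: 6 ≤ 7)
  B vs A: [4 vs 6, 3 vs 4, 7 vs 6] → B does not strictly dominate A (column X: 4 ≤ 6)
  B vs C: [4 vs 3, 3 vs 2, 7 vs 7] → B does not strictly dominate C (column Z: 7 ≤ 7)
  C vs A: [3 vs 6, 2 vs 4, 7 vs 6] → C does not strictly dominate A (column X: 3 ≤ 6)
  C vs B: [3 vs 4, 2 vs 3, 7 vs 7] → C does not strictly dominate B (column X: 3 ≤ 4)
No single strategy strictly dominates all others → no strictly dominant strategy.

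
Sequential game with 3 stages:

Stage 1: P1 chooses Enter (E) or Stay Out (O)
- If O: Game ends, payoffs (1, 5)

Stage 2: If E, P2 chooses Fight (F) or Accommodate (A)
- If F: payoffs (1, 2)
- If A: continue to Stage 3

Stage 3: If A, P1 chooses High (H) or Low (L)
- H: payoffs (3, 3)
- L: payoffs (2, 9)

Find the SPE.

SPE: (E, A, H); Outcome (3, 3)

Work:
Stage 3: P1 chooses H (3 vs 2)
Stage 2: P2: F->2, A->3 (anticipating H). Choose A
Stage 1: P1: O->1, E->3 (anticipating A, H). Choose E
SPE path: E -> A -> H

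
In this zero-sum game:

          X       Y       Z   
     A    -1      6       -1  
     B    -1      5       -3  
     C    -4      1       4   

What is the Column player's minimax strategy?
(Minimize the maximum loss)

Column should play X, value = -1

Work:
Column player minimizes Row's maximum payoff:
Column X: max payoff to Row = -1
Column Y: max payoff to Row = 6
Column Z: max payoff to Row = 4
Minimum is -1, achieved by column X.
Minimax strategy: X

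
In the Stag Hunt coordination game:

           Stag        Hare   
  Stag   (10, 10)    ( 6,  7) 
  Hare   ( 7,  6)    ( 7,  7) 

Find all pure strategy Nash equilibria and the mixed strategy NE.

Pure NE: (Stag, Stag) and (Hare, Hare); Mixed NE: p = 0.25, q = 0.25

Work:
Check pure NE:
(Stag, Stag): (10, 10) - no unilateral deviation beneficial
(Hare, Hare): (7, 7) - no unilateral deviation beneficial
Mixed NE: P1 plays Stag with p = 0.25, P2 plays Stag with q = 0.25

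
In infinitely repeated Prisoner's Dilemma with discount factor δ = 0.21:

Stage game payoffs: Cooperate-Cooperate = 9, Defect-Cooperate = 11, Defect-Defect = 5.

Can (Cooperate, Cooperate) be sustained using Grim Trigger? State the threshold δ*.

δ* = 0.3333; since δ = 0.21 < 0.3333, cooperation cannot be sustained

Work:
For Grim Trigger:
Cooperate forever: 9/(1-δ)
Defect then punished: 11 + 5·δ/(1-δ)
Need: 9/(1-δ) ≥ 11 + 5·δ/(1-δ)
Solving: δ ≥ (T-R)/(T-P) = (11-9)/(11-5) = 0.3333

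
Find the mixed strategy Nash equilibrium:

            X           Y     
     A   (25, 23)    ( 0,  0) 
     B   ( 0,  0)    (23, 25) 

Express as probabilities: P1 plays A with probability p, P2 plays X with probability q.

p = 0.5208, q = 0.4792

Work:
Find probabilities that make opponent indifferent:
P2 chooses q to make P1 indifferent between A and B
P1 chooses p to make P2 indifferent between X and Y
Mixed NE: P1 plays (A: 0.5208, B: 0.4792), P2 plays (X: 0.4792, Y: 0.5208)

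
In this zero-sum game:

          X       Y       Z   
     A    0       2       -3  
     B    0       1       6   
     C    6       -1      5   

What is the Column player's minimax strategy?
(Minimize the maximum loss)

Column should play Y, value = 2

Work:
Column player minimizes Row's maximum payoff:
Column X: max payoff to Row = 6
Column Y: max payoff to Row = 2
Column Z: max payoff to Row = 6
Minimum is 2, achieved by column Y.
Minimax strategy: Y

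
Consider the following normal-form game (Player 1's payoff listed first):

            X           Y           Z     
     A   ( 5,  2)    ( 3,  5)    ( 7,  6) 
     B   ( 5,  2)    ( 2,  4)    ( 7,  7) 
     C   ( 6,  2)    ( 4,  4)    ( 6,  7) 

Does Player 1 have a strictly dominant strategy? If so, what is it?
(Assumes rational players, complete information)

No strictly dominant strategy exists for Player 1

Work:
A strategy strictly dominates another if it gives a strictly higher payoff against every opponent action. Compare each pair of P1's strategies column-by-column:
  A vs B: [5 vs 5, 3 vs 2, 7 vs 7] → A does not strictly dominate B (column X: 5 ≤ 5)
  A vs C: [5 vs 6, 3 vs 4, 7 vs 6] → A does not strictly dominate C (column X: 5 ≤ 6)
  B vs A: [5 vs 5, 2 vs 3, 7 vs 7] → B does not strictly dominate A (column X: 5 ≤ 5)
  B vs C: [5 vs 6, 2 vs 4, 7 vs 6] → B does not strictly dominate C (column X: 5 ≤ 6)
  C vs A: [6 vs 5, 4 vs 3, 6 vs 7] → C does not strictly dominate A (column Z: 6 ≤ 7)
  C vs B: [6 vs 5, 4 vs 2, 6 vs 7] → C does not strictly dominate B (column Z: 6 ≤ 7)
No single strategy strictly dominates all others → no strictly dominant strategy.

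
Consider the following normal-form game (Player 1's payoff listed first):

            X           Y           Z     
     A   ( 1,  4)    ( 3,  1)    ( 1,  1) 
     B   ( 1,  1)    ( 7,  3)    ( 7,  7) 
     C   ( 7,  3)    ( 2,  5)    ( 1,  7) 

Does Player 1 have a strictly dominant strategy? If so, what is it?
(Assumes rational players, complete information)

No strictly dominant strategy exists for Player 1

Work:
A strategy strictly dominates another if it gives a strictly higher payoff against every opponent action. Compare each pair of P1's strategies column-by-column:
  A vs B: [1 vs 1, 3 vs 7, 1 vs 7] → A does not strictly dominate B (column X: 1 ≤ 1)
  A vs C: [1 vs 7, 3 vs 2, 1 vs 1] → A does not strictly dominate C (column X: 1 ≤ 7)
  B vs A: [1 vs 1, 7 vs 3, 7 vs 1] → B does not strictly dominate A (column X: 1 ≤ 1)
  B vs C: [1 vs 7, 7 vs 2, 7 vs 1] → B does not strictly dominate C (column X: 1 ≤ 7)
  C vs A: [7 vs 1, 2 vs 3, 1 vs 1] → C does not strictly dominate A (column Y: 2 ≤ 3)
  C vs B: [7 vs 1, 2 vs 7, 1 vs 7] → C does not strictly dominate B (column Y: 2 ≤ 7)
No single strategy strictly dominates all others → no strictly dominant strategy.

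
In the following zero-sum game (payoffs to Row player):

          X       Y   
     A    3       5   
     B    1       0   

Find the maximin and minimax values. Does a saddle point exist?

Maximin = 3, Minimax = 3, Saddle: True

Work:
Row minimums: [3, 0] → maximin = 3
Column maximums: [3, 5] → minimax = 3
Saddle point exists! Game value = 3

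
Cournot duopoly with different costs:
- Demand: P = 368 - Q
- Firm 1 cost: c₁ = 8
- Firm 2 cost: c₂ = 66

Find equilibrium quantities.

q₁* = 139.33, q₂* = 81.33

Work:
Reaction: q₁ = (368 - 8 - q₂)/2
Reaction: q₂ = (368 - 66 - q₁)/2
Solve simultaneously:
q₁* = (368 - 2×8 + 66)/3 = 139.33
q₂* = (368 - 2×66 + 8)/3 = 81.33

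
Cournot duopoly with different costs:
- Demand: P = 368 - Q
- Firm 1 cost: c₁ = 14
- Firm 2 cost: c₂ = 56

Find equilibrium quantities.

q₁* = 132.0, q₂* = 90.0

Work:
Reaction: q₁ = (368 - 14 - q₂)/2
Reaction: q₂ = (368 - 56 - q₁)/2
Solve simultaneously:
q₁* = (368 - 2×14 + 56)/3 = 132.0
q₂* = (368 - 2×56 + 14)/3 = 90.0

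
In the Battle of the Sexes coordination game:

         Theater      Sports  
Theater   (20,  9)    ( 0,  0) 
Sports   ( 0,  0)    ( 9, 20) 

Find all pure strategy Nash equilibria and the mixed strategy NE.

Pure NE: (Theater, Theater) and (Sports, Sports); Mixed NE: p = 0.6897, q = 0.3103

Work:
Check pure NE:
(Theater, Theater): (20, 9) - no unilateral deviation beneficial
(Sports, Sports): (9, 20) - no unilateral deviation beneficial
Mixed NE: P1 plays Theater with p = 0.6897, P2 plays Theater with q = 0.3103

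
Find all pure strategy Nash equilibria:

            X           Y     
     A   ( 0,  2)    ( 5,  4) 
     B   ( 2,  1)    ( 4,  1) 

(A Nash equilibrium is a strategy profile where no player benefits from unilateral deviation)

Nash equilibrium: (A, Y), (B, X)

Work:
Best responses:
  P1 vs X: payoffs [0, 2] → best response B (payoff 2)
  P1 vs Y: payoffs [5, 4] → best response A (payoff 5)
  P2 vs A: payoffs [2, 4] → best response Y (payoff 4)
  P2 vs B: payoffs [1, 1] → best response X/Y (payoff 1)
Mutual best responses: (A,Y), (B,X) → Nash equilibria.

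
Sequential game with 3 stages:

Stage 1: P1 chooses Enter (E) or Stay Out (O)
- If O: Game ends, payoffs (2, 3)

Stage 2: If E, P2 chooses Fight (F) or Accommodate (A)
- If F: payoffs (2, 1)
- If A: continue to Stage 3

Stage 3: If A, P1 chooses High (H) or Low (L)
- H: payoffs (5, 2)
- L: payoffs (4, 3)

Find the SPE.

SPE: (E, A, H); Outcome (5, 2)

Work:
Stage 3: P1 chooses H (5 vs 4)
Stage 2: P2: F->1, A->2 (anticipating H). Choose A
Stage 1: P1: O->2, E->5 (anticipating A, H). Choose E
SPE path: E -> A -> H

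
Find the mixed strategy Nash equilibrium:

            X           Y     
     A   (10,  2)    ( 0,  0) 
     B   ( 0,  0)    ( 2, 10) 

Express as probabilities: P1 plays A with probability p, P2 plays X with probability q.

p = 0.8333, q = 0.1667

Work:
Find probabilities that make opponent indifferent:
P2 chooses q to make P1 indifferent between A and B
P1 chooses p to make P2 indifferent between X and Y
Mixed NE: P1 plays (A: 0.8333, B: 0.1667), P2 plays (X: 0.1667, Y: 0.8333)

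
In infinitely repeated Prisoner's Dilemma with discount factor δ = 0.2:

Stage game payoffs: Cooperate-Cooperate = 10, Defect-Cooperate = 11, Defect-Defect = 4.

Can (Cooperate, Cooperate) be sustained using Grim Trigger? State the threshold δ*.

δ* = 0.1429; since δ = 0.2 ≥ 0.1429, cooperation can be sustained

Work:
For Grim Trigger:
Cooperate forever: 10/(1-δ)
Defect then punished: 11 + 4·δ/(1-δ)
Need: 10/(1-δ) ≥ 11 + 4·δ/(1-δ)
Solving: δ ≥ (T-R)/(T-P) = (11-10)/(11-4) = 0.1429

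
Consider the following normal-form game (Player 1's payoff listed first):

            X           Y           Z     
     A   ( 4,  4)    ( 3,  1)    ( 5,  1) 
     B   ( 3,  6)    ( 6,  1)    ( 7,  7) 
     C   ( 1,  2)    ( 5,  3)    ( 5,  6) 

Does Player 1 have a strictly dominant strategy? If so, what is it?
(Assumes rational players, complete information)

No strictly dominant strategy exists for Player 1

Work:
A strategy strictly dominates another if it gives a strictly higher payoff against every opponent action. Compare each pair of P1's strategies column-by-column:
  A vs B: [4 vs 3, 3 vs 6, 5 vs 7] → A does not strictly dominate B (column Y: 3 ≤ 6)
  A vs C: [4 vs 1, 3 vs 5, 5 vs 5] → A does not strictly dominate C (column Y: 3 ≤ 5)
  B vs A: [3 vs 4, 6 vs 3, 7 vs 5] → B does not strictly dominate A (column X: 3 ≤ 4)
  B vs C: [3 vs 1, 6 vs 5, 7 vs 5] → B strictly dominates C
  C vs A: [1 vs 4, 5 vs 3, 5 vs 5] → C does not strictly dominate A (column X: 1 ≤ 4)
  C vs B: [1 vs 3, 5 vs 6, 5 vs 7] → C does not strictly dominate B (column X: 1 ≤ 3)
No single strategy strictly dominates all others → no strictly dominant strategy.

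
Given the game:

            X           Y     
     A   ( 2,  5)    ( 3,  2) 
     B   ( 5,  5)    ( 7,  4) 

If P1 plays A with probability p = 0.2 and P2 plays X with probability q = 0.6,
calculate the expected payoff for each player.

E[P1] = 5.12, E[P2] = 4.44

Work:
E[P1] = p·q·π₁(A,X) + p·(1-q)·π₁(A,Y) + (1-p)·q·π₁(B,X) + (1-p)·(1-q)·π₁(B,Y)
= 0.2·0.6·2 + 0.2·0.4·3 + 0.8·0.6·5 + 0.8·0.4·7
= 5.12

E[P2] = 4.44 (similar calculation)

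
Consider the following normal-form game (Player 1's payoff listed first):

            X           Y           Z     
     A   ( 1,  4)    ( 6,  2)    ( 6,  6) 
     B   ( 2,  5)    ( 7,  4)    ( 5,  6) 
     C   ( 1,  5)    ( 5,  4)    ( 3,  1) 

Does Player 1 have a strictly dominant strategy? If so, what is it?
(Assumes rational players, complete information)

No strictly dominant strategy exists for Player 1

Work:
A strategy strictly dominates another if it gives a strictly higher payoff against every opponent action. Compare each pair of P1's strategies column-by-column:
  A vs B: [1 vs 2, 6 vs 7, 6 vs 5] → A does not strictly dominate B (column X: 1 ≤ 2)
  A vs C: [1 vs 1, 6 vs 5, 6 vs 3] → A does not strictly dominate C (column X: 1 ≤ 1)
  B vs A: [2 vs 1, 7 vs 6, 5 vs 6] → B does not strictly dominate A (column Z: 5 ≤ 6)
  B vs C: [2 vs 1, 7 vs 5, 5 vs 3] → B strictly dominates C
  C vs A: [1 vs 1, 5 vs 6, 3 vs 6] → C does not strictly dominate A (column X: 1 ≤ 1)
  C vs B: [1 vs 2, 5 vs 7, 3 vs 5] → C does not strictly dominate B (column X: 1 ≤ 2)
No single strategy strictly dominates all others → no strictly dominant strategy.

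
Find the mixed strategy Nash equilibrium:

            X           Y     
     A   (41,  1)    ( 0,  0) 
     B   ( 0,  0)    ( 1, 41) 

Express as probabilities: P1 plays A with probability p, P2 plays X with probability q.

p = 0.9762, q = 0.0238

Work:
Find probabilities that make opponent indifferent:
P2 chooses q to make P1 indifferent between A and B
P1 chooses p to make P2 indifferent between X and Y
Mixed NE: P1 plays (A: 0.9762, B: 0.0238), P2 plays (X: 0.0238, Y: 0.9762)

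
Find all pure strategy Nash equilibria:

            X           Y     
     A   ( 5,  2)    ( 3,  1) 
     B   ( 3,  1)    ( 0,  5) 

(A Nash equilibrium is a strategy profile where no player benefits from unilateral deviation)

Nash equilibrium: (A, X)

Work:
Best responses:
  P1 vs X: payoffs [5, 3] → best response A (payoff 5)
  P1 vs Y: payoffs [3, 0] → best response A (payoff 3)
  P2 vs A: payoffs [2, 1] → best response X (payoff 2)
  P2 vs B: payoffs [1, 5] → best response Y (payoff 5)
Mutual best responses: (A,X) → Nash equilibria.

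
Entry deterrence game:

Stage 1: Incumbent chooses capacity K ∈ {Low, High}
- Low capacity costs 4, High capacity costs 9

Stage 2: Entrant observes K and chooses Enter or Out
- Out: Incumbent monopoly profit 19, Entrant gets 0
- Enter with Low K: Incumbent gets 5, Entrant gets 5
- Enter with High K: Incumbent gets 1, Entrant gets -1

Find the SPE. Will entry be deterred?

SPE: (High, Enter|Low, Out|High); Entry deterred. Incumbent net profit = 10

Work:
After Low K: Entrant enters (5 > 0)
After High K: Entrant stays out (-1 < 0)
Incumbent: Low → 5−4=1, High → 19−9=10
Incumbent chooses High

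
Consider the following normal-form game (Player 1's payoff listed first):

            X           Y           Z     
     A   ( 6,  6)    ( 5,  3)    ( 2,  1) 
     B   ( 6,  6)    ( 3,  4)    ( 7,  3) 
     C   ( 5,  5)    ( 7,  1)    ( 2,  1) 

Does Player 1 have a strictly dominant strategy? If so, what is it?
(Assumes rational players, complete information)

No strictly dominant strategy exists for Player 1

Work:
A strategy strictly dominates another if it gives a strictly higher payoff against every opponent action. Compare each pair of P1's strategies column-by-column:
  A vs B: [6 vs 6, 5 vs 3, 2 vs 7] → A does not strictly dominate B (column X: 6 ≤ 6)
  A vs C: [6 vs 5, 5 vs 7, 2 vs 2] → A does not strictly dominate C (column Y: 5 ≤ 7)
  B vs A: [6 vs 6, 3 vs 5, 7 vs 2] → B does not strictly dominate A (column X: 6 ≤ 6)
  B vs C: [6 vs 5, 3 vs 7, 7 vs 2] → B does not strictly dominate C (column Y: 3 ≤ 7)
  C vs A: [5 vs 6, 7 vs 5, 2 vs 2] → C does not strictly dominate A (column X: 5 ≤ 6)
  C vs B: [5 vs 6, 7 vs 3, 2 vs 7] → C does not strictly dominate B (column X: 5 ≤ 6)
No single strategy strictly dominates all others → no strictly dominant strategy.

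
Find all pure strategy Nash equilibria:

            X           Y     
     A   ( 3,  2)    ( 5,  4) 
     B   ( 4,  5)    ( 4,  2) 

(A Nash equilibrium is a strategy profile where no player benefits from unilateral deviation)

Nash equilibrium: (A, Y), (B, X)

Work:
Best responses:
  P1 vs X: payoffs [3, 4] → best response B (payoff 4)
  P1 vs Y: payoffs [5, 4] → best response A (payoff 5)
  P2 vs A: payoffs [2, 4] → best response Y (payoff 4)
  P2 vs B: payoffs [5, 2] → best response X (payoff 5)
Mutual best responses: (A,Y), (B,X) → Nash equilibria.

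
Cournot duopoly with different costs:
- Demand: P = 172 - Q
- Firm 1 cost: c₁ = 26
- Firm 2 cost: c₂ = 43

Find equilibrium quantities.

q₁* = 54.33, q₂* = 37.33

Work:
Reaction: q₁ = (172 - 26 - q₂)/2
Reaction: q₂ = (172 - 43 - q₁)/2
Solve simultaneously:
q₁* = (172 - 2×26 + 43)/3 = 54.33
q₂* = (172 - 2×43 + 26)/3 = 37.33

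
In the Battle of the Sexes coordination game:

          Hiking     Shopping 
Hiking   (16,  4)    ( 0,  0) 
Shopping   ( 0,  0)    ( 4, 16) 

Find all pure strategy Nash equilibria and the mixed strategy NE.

Pure NE: (Hiking, Hiking) and (Shopping, Shopping); Mixed NE: p = 0.8, q = 0.2

Work:
Check pure NE:
(Hiking, Hiking): (16, 4) - no unilateral deviation beneficial
(Shopping, Shopping): (4, 16) - no unilateral deviation beneficial
Mixed NE: P1 plays Hiking with p = 0.8, P2 plays Hiking with q = 0.2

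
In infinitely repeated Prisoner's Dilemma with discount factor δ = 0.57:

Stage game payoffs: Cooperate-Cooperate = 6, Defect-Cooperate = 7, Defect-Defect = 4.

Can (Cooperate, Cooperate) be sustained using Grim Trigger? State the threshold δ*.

δ* = 0.3333; since δ = 0.57 ≥ 0.3333, cooperation can be sustained

Work:
For Grim Trigger:
Cooperate forever: 6/(1-δ)
Defect then punished: 7 + 4·δ/(1-δ)
Need: 6/(1-δ) ≥ 7 + 4·δ/(1-δ)
Solving: δ ≥ (T-R)/(T-P) = (7-6)/(7-4) = 0.3333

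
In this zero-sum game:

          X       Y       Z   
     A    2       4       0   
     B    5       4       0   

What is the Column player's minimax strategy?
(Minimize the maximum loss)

Column should play Z, value = 0

Work:
Column player minimizes Row's maximum payoff:
Column X: max payoff to Row = 5
Column Y: max payoff to Row = 4
Column Z: max payoff to Row = 0
Minimum is 0, achieved by column Z.
Minimax strategy: Z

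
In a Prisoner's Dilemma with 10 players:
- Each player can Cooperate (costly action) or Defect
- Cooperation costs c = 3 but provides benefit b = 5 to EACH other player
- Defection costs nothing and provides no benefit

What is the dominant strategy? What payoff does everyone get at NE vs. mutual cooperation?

Dominant: Defect; NE payoff = 0; Coop payoff = 42

Work:
Defect dominates (saves cost c = 3, benefit to others is external)
NE: All defect → everyone gets 0
If all cooperate: each receives (9)×5 - 3 = 42
Social dilemma: 42 > 0 but NE gives 0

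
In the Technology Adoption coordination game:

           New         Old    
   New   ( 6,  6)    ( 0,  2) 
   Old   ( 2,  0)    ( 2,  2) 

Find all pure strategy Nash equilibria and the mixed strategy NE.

Pure NE: (New, New) and (Old, Old); Mixed NE: p = 0.3333, q = 0.3333

Work:
Check pure NE:
(New, New): (6, 6) - no unilateral deviation beneficial
(Old, Old): (2, 2) - no unilateral deviation beneficial
Mixed NE: P1 plays New with p = 0.3333, P2 plays New with q = 0.3333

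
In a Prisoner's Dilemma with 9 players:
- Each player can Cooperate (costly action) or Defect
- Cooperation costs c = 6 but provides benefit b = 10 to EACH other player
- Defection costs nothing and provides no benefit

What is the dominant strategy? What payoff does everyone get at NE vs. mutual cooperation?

Dominant: Defect; NE payoff = 0; Coop payoff = 74

Work:
Defect dominates (saves cost c = 6, benefit to others is external)
NE: All defect → everyone gets 0
If all cooperate: each receives (8)×10 - 6 = 74
Social dilemma: 74 > 0 but NE gives 0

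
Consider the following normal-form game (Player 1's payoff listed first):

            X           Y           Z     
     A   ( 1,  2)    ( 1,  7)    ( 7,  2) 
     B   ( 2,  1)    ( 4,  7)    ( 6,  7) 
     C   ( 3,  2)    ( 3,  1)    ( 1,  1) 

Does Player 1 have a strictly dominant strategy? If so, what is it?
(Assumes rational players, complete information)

No strictly dominant strategy exists for Player 1

Work:
A strategy strictly dominates another if it gives a strictly higher payoff against every opponent action. Compare each pair of P1's strategies column-by-column:
  A vs B: [1 vs 2, 1 vs 4, 7 vs 6] → A does not strictly dominate B (column X: 1 ≤ 2)
  A vs C: [1 vs 3, 1 vs 3, 7 vs 1] → A does not strictly dominate C (column X: 1 ≤ 3)
  B vs A: [2 vs 1, 4 vs 1, 6 vs 7] → B does not strictly dominate A (column Z: 6 ≤ 7)
  B vs C: [2 vs 3, 4 vs 3, 6 vs 1] → B does not strictly dominate C (column X: 2 ≤ 3)
  C vs A: [3 vs 1, 3 vs 1, 1 vs 7] → C does not strictly dominate A (column Z: 1 ≤ 7)
  C vs B: [3 vs 2, 3 vs 4, 1 vs 6] → C does not strictly dominate B (column Y: 3 ≤ 4)
No single strategy strictly dominates all others → no strictly dominant strategy.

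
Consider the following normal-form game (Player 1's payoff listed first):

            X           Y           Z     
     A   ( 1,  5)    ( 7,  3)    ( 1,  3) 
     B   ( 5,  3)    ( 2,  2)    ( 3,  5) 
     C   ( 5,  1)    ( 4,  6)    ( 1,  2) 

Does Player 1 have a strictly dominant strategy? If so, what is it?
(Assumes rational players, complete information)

No strictly dominant strategy exists for Player 1

Work:
A strategy strictly dominates another if it gives a strictly higher payoff against every opponent action. Compare each pair of P1's strategies column-by-column:
  A vs B: [1 vs 5, 7 vs 2, 1 vs 3] → A does not strictly dominate B (column X: 1 ≤ 5)
  A vs C: [1 vs 5, 7 vs 4, 1 vs 1] → A does not strictly dominate C (column X: 1 ≤ 5)
  B vs A: [5 vs 1, 2 vs 7, 3 vs 1] → B does not strictly dominate A (column Y: 2 ≤ 7)
  B vs C: [5 vs 5, 2 vs 4, 3 vs 1] → B does not strictly dominate C (column X: 5 ≤ 5)
  C vs A: [5 vs 1, 4 vs 7, 1 vs 1] → C does not strictly dominate A (column Y: 4 ≤ 7)
  C vs B: [5 vs 5, 4 vs 2, 1 vs 3] → C does not strictly dominate B (column X: 5 ≤ 5)
No single strategy strictly dominates all others → no strictly dominant strategy.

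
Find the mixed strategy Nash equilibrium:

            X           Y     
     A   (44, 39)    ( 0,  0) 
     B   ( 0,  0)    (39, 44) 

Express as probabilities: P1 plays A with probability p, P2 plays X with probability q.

p = 0.5301, q = 0.4699

Work:
Find probabilities that make opponent indifferent:
P2 chooses q to make P1 indifferent between A and B
P1 chooses p to make P2 indifferent between X and Y
Mixed NE: P1 plays (A: 0.5301, B: 0.4699), P2 plays (X: 0.4699, Y: 0.5301)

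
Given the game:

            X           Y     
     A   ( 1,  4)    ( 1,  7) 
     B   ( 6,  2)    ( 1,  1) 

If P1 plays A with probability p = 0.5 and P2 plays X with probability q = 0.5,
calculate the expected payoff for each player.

E[P1] = 2.25, E[P2] = 3.5

Work:
E[P1] = p·q·π₁(A,X) + p·(1-q)·π₁(A,Y) + (1-p)·q·π₁(B,X) + (1-p)·(1-q)·π₁(B,Y)
= 0.5·0.5·1 + 0.5·0.5·1 + 0.5·0.5·6 + 0.5·0.5·1
= 2.25

E[P2] = 3.5 (similar calculation)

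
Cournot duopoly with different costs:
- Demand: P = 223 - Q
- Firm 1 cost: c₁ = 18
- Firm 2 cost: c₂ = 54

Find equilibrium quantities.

q₁* = 80.33, q₂* = 44.33

Work:
Reaction: q₁ = (223 - 18 - q₂)/2
Reaction: q₂ = (223 - 54 - q₁)/2
Solve simultaneously:
q₁* = (223 - 2×18 + 54)/3 = 80.33
q₂* = (223 - 2×54 + 18)/3 = 44.33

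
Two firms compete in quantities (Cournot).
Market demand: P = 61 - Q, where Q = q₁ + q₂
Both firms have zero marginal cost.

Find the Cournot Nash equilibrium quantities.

q₁* = q₂* = 20.33; P* = 20.33

Work:
Profit: π_i = P·q_i = (a - q_i - q_j)·q_i
FOC: ∂π_i/∂q_i = a - 2q_i - q_j = 0
Reaction function: q_i = (61 - q_j)/2
Symmetry: q* = 61/3 = 20.33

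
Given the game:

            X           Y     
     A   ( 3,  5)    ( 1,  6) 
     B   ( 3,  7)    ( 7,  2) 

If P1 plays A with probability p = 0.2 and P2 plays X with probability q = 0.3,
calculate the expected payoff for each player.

E[P1] = 4.96, E[P2] = 3.94

Work:
E[P1] = p·q·π₁(A,X) + p·(1-q)·π₁(A,Y) + (1-p)·q·π₁(B,X) + (1-p)·(1-q)·π₁(B,Y)
= 0.2·0.3·3 + 0.2·0.7·1 + 0.8·0.3·3 + 0.8·0.7·7
= 4.96

E[P2] = 3.94 (similar calculation)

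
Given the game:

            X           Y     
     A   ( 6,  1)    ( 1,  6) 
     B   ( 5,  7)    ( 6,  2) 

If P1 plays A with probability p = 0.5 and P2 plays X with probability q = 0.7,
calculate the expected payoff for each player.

E[P1] = 4.9, E[P2] = 4.0

Work:
E[P1] = p·q·π₁(A,X) + p·(1-q)·π₁(A,Y) + (1-p)·q·π₁(B,X) + (1-p)·(1-q)·π₁(B,Y)
= 0.5·0.7·6 + 0.5·0.3·1 + 0.5·0.7·5 + 0.5·0.3·6
= 4.9

E[P2] = 4.0 (similar calculation)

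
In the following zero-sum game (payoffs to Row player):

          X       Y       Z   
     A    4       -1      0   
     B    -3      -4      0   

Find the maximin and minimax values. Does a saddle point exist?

Maximin = -1, Minimax = -1, Saddle: True

Work:
Row minimums: [-1, -4] → maximin = -1
Column maximums: [4, -1, 0] → minimax = -1
Saddle point exists! Game value = -1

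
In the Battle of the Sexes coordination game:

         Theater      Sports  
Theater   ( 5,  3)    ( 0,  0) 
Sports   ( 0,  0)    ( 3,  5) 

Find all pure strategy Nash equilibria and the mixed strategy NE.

Pure NE: (Theater, Theater) and (Sports, Sports); Mixed NE: p = 0.625, q = 0.375

Work:
Check pure NE:
(Theater, Theater): (5, 3) - no unilateral deviation beneficial
(Sports, Sports): (3, 5) - no unilateral deviation beneficial
Mixed NE: P1 plays Theater with p = 0.625, P2 plays Theater with q = 0.375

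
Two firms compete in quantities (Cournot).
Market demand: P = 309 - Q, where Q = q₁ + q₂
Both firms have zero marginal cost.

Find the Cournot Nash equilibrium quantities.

q₁* = q₂* = 103.0; P* = 103.0

Work:
Profit: π_i = P·q_i = (a - q_i - q_j)·q_i
FOC: ∂π_i/∂q_i = a - 2q_i - q_j = 0
Reaction function: q_i = (309 - q_j)/2
Symmetry: q* = 309/3 = 103.0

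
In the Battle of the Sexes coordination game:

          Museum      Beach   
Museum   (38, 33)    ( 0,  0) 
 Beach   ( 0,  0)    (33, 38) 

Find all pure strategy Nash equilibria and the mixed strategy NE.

Pure NE: (Museum, Museum) and (Beach, Beach); Mixed NE: p = 0.5352, q = 0.4648

Work:
Check pure NE:
(Museum, Museum): (38, 33) - no unilateral deviation beneficial
(Beach, Beach): (33, 38) - no unilateral deviation beneficial
Mixed NE: P1 plays Museum with p = 0.5352, P2 plays Museum with q = 0.4648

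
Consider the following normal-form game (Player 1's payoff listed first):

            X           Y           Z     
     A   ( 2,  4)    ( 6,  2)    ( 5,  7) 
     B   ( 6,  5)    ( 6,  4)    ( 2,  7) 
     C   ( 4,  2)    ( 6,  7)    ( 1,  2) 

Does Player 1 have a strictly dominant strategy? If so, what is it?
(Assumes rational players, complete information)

No strictly dominant strategy exists for Player 1

Work:
A strategy strictly dominates another if it gives a strictly higher payoff against every opponent action. Compare each pair of P1's strategies column-by-column:
  A vs B: [2 vs 6, 6 vs 6, 5 vs 2] → A does not strictly dominate B (column X: 2 ≤ 6)
  A vs C: [2 vs 4, 6 vs 6, 5 vs 1] → A does not strictly dominate C (column X: 2 ≤ 4)
  B vs A: [6 vs 2, 6 vs 6, 2 vs 5] → B does not strictly dominate A (column Y: 6 ≤ 6)
  B vs C: [6 vs 4, 6 vs 6, 2 vs 1] → B does not strictly dominate C (column Y: 6 ≤ 6)
  C vs A: [4 vs 2, 6 vs 6, 1 vs 5] → C does not strictly dominate A (column Y: 6 ≤ 6)
  C vs B: [4 vs 6, 6 vs 6, 1 vs 2] → C does not strictly dominate B (column X: 4 ≤ 6)
No single strategy strictly dominates all others → no strictly dominant strategy.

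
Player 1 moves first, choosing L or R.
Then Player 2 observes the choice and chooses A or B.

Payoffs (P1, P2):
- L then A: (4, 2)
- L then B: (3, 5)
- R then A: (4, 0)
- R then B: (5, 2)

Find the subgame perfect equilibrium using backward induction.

P1 plays R, P2 plays B after L and B after R; Payoff (5, 2)

Work:
Backward induction:
After L: P2 chooses B → P1 gets 3
After R: P2 chooses B → P1 gets 5
P1 chooses R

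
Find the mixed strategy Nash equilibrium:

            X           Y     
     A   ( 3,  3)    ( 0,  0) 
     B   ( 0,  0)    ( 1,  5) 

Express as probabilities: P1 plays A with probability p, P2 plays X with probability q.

p = 0.625, q = 0.25

Work:
Find probabilities that make opponent indifferent:
P2 chooses q to make P1 indifferent between A and B
P1 chooses p to make P2 indifferent between X and Y
Mixed NE: P1 plays (A: 0.625, B: 0.375), P2 plays (X: 0.25, Y: 0.75)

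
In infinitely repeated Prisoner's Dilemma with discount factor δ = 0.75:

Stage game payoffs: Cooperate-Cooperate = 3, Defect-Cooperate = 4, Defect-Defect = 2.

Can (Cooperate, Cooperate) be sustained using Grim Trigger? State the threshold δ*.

δ* = 0.5; since δ = 0.75 ≥ 0.5, cooperation can be sustained

Work:
For Grim Trigger:
Cooperate forever: 3/(1-δ)
Defect then punished: 4 + 2·δ/(1-δ)
Need: 3/(1-δ) ≥ 4 + 2·δ/(1-δ)
Solving: δ ≥ (T-R)/(T-P) = (4-3)/(4-2) = 0.5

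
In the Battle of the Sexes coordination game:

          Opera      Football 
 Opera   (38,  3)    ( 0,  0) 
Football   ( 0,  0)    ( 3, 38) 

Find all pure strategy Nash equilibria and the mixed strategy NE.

Pure NE: (Opera, Opera) and (Football, Football); Mixed NE: p = 0.9268, q = 0.0732

Work:
Check pure NE:
(Opera, Opera): (38, 3) - no unilateral deviation beneficial
(Football, Football): (3, 38) - no unilateral deviation beneficial
Mixed NE: P1 plays Opera with p = 0.9268, P2 plays Opera with q = 0.0732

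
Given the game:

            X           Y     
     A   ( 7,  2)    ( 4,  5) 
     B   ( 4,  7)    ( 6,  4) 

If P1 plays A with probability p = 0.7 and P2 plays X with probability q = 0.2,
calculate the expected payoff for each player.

E[P1] = 4.9, E[P2] = 4.46

Work:
E[P1] = p·q·π₁(A,X) + p·(1-q)·π₁(A,Y) + (1-p)·q·π₁(B,X) + (1-p)·(1-q)·π₁(B,Y)
= 0.7·0.2·7 + 0.7·0.8·4 + 0.3·0.2·4 + 0.3·0.8·6
= 4.9

E[P2] = 4.46 (similar calculation)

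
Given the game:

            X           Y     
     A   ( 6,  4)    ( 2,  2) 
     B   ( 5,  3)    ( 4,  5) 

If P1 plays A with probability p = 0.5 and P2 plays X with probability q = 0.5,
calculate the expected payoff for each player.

E[P1] = 4.25, E[P2] = 3.5

Work:
E[P1] = p·q·π₁(A,X) + p·(1-q)·π₁(A,Y) + (1-p)·q·π₁(B,X) + (1-p)·(1-q)·π₁(B,Y)
= 0.5·0.5·6 + 0.5·0.5·2 + 0.5·0.5·5 + 0.5·0.5·4
= 4.25

E[P2] = 3.5 (similar calculation)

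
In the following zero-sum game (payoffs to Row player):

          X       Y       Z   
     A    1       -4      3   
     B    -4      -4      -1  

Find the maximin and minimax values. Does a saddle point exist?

Maximin = -4, Minimax = -4, Saddle: True

Work:
Row minimums: [-4, -4] → maximin = -4
Column maximums: [1, -4, 3] → minimax = -4
Saddle point exists! Game value = -4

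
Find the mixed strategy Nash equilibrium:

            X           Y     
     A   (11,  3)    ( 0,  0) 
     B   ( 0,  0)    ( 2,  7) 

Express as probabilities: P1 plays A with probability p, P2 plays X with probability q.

p = 0.7, q = 0.1538

Work:
Find probabilities that make opponent indifferent:
P2 chooses q to make P1 indifferent between A and B
P1 chooses p to make P2 indifferent between X and Y
Mixed NE: P1 plays (A: 0.7, B: 0.3), P2 plays (X: 0.1538, Y: 0.8462)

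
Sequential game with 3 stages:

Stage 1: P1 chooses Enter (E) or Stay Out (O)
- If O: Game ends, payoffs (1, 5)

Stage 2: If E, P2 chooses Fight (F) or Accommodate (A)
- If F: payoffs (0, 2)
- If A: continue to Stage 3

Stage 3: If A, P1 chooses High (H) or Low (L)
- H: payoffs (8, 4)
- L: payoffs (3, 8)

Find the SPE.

SPE: (E, A, H); Outcome (8, 4)

Work:
Stage 3: P1 chooses H (8 vs 3)
Stage 2: P2: F->2, A->4 (anticipating H). Choose A
Stage 1: P1: O->1, E->8 (anticipating A, H). Choose E
SPE path: E -> A -> H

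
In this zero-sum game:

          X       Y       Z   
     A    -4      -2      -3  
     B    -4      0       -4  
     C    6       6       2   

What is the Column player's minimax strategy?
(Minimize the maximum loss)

Column should play Z, value = 2

Work:
Column player minimizes Row's maximum payoff:
Column X: max payoff to Row = 6
Column Y: max payoff to Row = 6
Column Z: max payoff to Row = 2
Minimum is 2, achieved by column Z.
Minimax strategy: Z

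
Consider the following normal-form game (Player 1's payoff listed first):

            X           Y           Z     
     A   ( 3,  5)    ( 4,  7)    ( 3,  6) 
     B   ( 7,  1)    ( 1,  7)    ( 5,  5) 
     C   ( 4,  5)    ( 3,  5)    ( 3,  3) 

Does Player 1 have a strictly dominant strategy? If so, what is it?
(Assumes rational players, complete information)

No strictly dominant strategy exists for Player 1

Work:
A strategy strictly dominates another if it gives a strictly higher payoff against every opponent action. Compare each pair of P1's strategies column-by-column:
  A vs B: [3 vs 7, 4 vs 1, 3 vs 5] → A does not strictly dominate B (column X: 3 ≤ 7)
  A vs C: [3 vs 4, 4 vs 3, 3 vs 3] → A does not strictly dominate C (column X: 3 ≤ 4)
  B vs A: [7 vs 3, 1 vs 4, 5 vs 3] → B does not strictly dominate A (column Y: 1 ≤ 4)
  B vs C: [7 vs 4, 1 vs 3, 5 vs 3] → B does not strictly dominate C (column Y: 1 ≤ 3)
  C vs A: [4 vs 3, 3 vs 4, 3 vs 3] → C does not strictly dominate A (column Y: 3 ≤ 4)
  C vs B: [4 vs 7, 3 vs 1, 3 vs 5] → C does not strictly dominate B (column X: 4 ≤ 7)
No single strategy strictly dominates all others → no strictly dominant strategy.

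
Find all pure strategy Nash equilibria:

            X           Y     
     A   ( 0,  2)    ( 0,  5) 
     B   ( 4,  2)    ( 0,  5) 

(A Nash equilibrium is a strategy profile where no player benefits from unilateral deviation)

Nash equilibrium: (A, Y), (B, Y)

Work:
Best responses:
  P1 vs X: payoffs [0, 4] → best response B (payoff 4)
  P1 vs Y: payoffs [0, 0] → best response A/B (payoff 0)
  P2 vs A: payoffs [2, 5] → best response Y (payoff 5)
  P2 vs B: payoffs [2, 5] → best response Y (payoff 5)
Mutual best responses: (A,Y), (B,Y) → Nash equilibria.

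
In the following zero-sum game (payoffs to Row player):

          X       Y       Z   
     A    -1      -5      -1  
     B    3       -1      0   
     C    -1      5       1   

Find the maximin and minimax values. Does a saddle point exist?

Maximin = -1, Minimax = 1, Saddle: False

Work:
Row minimums: [-5, -1, -1] → maximin = -1
Column maximums: [3, 5, 1] → minimax = 1
No saddle point (maximin ≠ minimax). Mixed strategy needed.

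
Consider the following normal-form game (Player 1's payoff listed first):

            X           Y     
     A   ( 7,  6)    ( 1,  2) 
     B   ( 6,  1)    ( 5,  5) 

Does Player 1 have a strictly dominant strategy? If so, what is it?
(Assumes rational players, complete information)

No strictly dominant strategy exists for Player 1

Work:
A strategy strictly dominates another if it gives a strictly higher payoff against every opponent action. Compare each pair of P1's strategies column-by-column:
  A vs B: [7 vs 6, 1 vs 5] → A does not strictly dominate B (column Y: 1 ≤ 5)
  B vs A: [6 vs 7, 5 vs 1] → B does not strictly dominate A (column X: 6 ≤ 7)
No single strategy strictly dominates all others → no strictly dominant strategy.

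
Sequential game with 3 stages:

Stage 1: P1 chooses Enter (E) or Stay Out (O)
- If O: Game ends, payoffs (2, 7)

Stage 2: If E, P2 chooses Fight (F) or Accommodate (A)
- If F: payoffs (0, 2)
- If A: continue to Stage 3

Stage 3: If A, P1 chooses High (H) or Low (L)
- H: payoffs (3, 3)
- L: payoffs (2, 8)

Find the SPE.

SPE: (E, A, H); Outcome (3, 3)

Work:
Stage 3: P1 chooses H (3 vs 2)
Stage 2: P2: F->2, A->3 (anticipating H). Choose A
Stage 1: P1: O->2, E->3 (anticipating A, H). Choose E
SPE path: E -> A -> H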